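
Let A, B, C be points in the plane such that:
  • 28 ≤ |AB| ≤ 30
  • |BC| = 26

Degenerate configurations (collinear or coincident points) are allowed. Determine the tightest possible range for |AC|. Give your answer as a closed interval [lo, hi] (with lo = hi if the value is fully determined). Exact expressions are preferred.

|AB| ∈ [28, 30]
|BC| ∈ {26}
|AC| ∈ [2, 56]

|AC| ∈ [2, 56]  (≈ [2.0000, 56.0000])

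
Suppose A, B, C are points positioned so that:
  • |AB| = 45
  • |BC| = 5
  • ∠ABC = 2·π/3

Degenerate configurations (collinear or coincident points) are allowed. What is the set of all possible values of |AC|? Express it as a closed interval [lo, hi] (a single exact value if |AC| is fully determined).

|AB| ∈ {45}
|BC| ∈ {5}
|AC| ∈ {5·√(91)}

|AC| = 5·√(91)  (≈ 47.6970)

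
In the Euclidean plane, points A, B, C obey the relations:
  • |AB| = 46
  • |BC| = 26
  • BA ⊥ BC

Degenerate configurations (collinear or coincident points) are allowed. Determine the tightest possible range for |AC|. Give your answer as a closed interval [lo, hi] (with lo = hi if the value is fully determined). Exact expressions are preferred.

|AB| ∈ {46}
|BC| ∈ {26}
|AC| ∈ {2·√(698)}

|AC| = 2·√(698)  (≈ 52.8394)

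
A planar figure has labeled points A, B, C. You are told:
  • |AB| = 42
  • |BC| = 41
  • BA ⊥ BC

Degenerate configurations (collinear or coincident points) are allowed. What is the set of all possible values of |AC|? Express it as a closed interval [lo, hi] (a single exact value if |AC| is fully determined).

|AB| ∈ {42}
|BC| ∈ {41}
|AC| ∈ {√(3445)}

|AC| = √(3445)  (≈ 58.6941)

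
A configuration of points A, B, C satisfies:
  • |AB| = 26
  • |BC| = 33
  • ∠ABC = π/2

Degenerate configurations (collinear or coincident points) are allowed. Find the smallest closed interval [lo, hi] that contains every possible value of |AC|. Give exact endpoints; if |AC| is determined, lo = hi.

|AC| = √(1765)  (≈ 42.0119)

|AB| ∈ {26}
|BC| ∈ {33}
|AC| ∈ {√(1765)}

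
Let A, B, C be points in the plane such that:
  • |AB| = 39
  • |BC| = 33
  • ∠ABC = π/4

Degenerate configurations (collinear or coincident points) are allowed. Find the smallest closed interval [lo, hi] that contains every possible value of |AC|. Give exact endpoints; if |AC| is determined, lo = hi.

|AC| = 3·√(290 - 143·√(2))  (≈ 28.1053)

|AB| ∈ {39}
|BC| ∈ {33}
|AC| ∈ {3·√(290 - 143·√(2))}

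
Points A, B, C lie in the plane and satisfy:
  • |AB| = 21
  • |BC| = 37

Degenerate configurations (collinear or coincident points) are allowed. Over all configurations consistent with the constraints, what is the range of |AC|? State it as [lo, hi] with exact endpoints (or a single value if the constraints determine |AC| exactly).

|AC| ∈ [16, 58]  (≈ [16.0000, 58.0000])

|AB| ∈ {21}
|BC| ∈ {37}
|AC| ∈ [16, 58]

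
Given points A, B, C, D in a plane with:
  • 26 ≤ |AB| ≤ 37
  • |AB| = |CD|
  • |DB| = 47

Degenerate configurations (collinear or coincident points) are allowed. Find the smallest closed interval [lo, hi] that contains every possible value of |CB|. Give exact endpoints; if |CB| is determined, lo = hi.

|CB| ∈ [10, 84]  (≈ [10.0000, 84.0000])

|AB| ∈ [26, 37]
|BD| ∈ {47}
|CD| ∈ [26, 37]
|AD| ∈ [10, 84]
|BC| ∈ [10, 84]
|AC| ∈ [0, 121]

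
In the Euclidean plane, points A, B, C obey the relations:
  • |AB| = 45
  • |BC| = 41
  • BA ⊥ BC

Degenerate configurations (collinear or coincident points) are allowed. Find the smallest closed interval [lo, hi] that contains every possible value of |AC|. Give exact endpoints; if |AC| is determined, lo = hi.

|AC| = √(3706)  (≈ 60.8769)

|AB| ∈ {45}
|BC| ∈ {41}
|AC| ∈ {√(3706)}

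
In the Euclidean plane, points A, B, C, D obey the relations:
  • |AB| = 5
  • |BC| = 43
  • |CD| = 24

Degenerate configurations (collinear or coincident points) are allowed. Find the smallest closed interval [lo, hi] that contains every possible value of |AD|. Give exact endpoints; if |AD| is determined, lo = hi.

|AD| ∈ [14, 72]  (≈ [14.0000, 72.0000])

|AB| ∈ {5}
|BC| ∈ {43}
|CD| ∈ {24}
|AC| ∈ [38, 48]
|BD| ∈ [19, 67]
|AD| ∈ [14, 72]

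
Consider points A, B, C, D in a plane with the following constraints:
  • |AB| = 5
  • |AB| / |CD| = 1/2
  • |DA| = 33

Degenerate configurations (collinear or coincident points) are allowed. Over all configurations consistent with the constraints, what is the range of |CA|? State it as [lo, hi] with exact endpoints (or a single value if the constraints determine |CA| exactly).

|AB| ∈ {5}
|AD| ∈ {33}
|CD| ∈ {10}
|BD| ∈ [28, 38]
|AC| ∈ [23, 43]
|BC| ∈ [18, 48]

|CA| ∈ [23, 43]  (≈ [23.0000, 43.0000])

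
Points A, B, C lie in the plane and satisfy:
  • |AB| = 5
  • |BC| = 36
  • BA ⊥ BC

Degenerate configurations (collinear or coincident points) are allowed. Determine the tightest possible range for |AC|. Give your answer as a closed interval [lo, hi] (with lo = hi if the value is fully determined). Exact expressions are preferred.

|AB| ∈ {5}
|BC| ∈ {36}
|AC| ∈ {√(1321)}

|AC| = √(1321)  (≈ 36.3456)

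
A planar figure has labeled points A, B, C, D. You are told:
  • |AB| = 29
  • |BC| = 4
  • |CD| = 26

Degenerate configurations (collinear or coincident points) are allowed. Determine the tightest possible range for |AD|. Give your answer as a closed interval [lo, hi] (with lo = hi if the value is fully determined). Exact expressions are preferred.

|AB| ∈ {29}
|BC| ∈ {4}
|CD| ∈ {26}
|AC| ∈ [25, 33]
|BD| ∈ [22, 30]
|AD| ∈ [0, 59]

|AD| ∈ [0, 59]  (≈ [0.0000, 59.0000])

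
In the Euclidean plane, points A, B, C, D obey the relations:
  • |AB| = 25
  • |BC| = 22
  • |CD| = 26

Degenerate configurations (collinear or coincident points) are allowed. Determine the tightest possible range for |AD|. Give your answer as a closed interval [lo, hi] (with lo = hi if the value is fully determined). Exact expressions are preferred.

|AB| ∈ {25}
|BC| ∈ {22}
|CD| ∈ {26}
|AC| ∈ [3, 47]
|BD| ∈ [4, 48]
|AD| ∈ [0, 73]

|AD| ∈ [0, 73]  (≈ [0.0000, 73.0000])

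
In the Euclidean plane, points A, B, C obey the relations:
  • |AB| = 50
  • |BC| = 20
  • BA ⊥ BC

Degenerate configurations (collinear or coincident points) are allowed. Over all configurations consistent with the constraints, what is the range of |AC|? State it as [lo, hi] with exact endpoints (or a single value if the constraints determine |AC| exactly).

|AB| ∈ {50}
|BC| ∈ {20}
|AC| ∈ {10·√(29)}

|AC| = 10·√(29)  (≈ 53.8516)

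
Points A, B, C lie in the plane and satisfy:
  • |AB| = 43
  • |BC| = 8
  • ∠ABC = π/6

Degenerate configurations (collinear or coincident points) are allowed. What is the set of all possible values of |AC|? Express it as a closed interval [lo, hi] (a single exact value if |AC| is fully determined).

|AB| ∈ {43}
|BC| ∈ {8}
|AC| ∈ {√(1913 - 344·√(3))}

|AC| = √(1913 - 344·√(3))  (≈ 36.2929)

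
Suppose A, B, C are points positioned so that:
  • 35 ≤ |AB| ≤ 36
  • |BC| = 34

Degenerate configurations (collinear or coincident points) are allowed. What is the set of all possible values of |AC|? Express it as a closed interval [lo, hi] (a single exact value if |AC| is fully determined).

|AC| ∈ [1, 70]  (≈ [1.0000, 70.0000])

|AB| ∈ [35, 36]
|BC| ∈ {34}
|AC| ∈ [1, 70]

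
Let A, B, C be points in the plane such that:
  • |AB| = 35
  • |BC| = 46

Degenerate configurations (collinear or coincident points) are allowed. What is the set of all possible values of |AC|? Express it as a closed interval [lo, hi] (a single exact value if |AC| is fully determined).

|AB| ∈ {35}
|BC| ∈ {46}
|AC| ∈ [11, 81]

|AC| ∈ [11, 81]  (≈ [11.0000, 81.0000])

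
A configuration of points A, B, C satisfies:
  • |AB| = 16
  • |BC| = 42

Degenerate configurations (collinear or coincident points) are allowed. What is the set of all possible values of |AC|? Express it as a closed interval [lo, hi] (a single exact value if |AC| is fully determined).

|AB| ∈ {16}
|BC| ∈ {42}
|AC| ∈ [26, 58]

|AC| ∈ [26, 58]  (≈ [26.0000, 58.0000])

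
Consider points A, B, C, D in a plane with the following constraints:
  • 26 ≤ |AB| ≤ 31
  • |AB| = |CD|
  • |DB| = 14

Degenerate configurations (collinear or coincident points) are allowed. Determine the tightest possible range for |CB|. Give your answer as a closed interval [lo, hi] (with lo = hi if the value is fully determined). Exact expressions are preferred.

|AB| ∈ [26, 31]
|BD| ∈ {14}
|CD| ∈ [26, 31]
|AD| ∈ [12, 45]
|BC| ∈ [12, 45]
|AC| ∈ [0, 76]

|CB| ∈ [12, 45]  (≈ [12.0000, 45.0000])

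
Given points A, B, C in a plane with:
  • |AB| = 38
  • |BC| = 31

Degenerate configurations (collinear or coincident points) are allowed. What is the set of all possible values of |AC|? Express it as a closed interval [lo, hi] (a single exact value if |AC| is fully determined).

|AC| ∈ [7, 69]  (≈ [7.0000, 69.0000])

|AB| ∈ {38}
|BC| ∈ {31}
|AC| ∈ [7, 69]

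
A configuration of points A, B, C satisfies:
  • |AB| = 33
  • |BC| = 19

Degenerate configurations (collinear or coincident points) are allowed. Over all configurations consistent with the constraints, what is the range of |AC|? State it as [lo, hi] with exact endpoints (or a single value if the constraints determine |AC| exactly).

|AC| ∈ [14, 52]  (≈ [14.0000, 52.0000])

|AB| ∈ {33}
|BC| ∈ {19}
|AC| ∈ [14, 52]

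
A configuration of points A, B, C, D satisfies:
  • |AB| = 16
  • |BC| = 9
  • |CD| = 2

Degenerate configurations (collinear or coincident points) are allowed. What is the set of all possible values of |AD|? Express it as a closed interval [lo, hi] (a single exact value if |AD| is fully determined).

|AD| ∈ [5, 27]  (≈ [5.0000, 27.0000])

|AB| ∈ {16}
|BC| ∈ {9}
|CD| ∈ {2}
|AC| ∈ [7, 25]
|BD| ∈ [7, 11]
|AD| ∈ [5, 27]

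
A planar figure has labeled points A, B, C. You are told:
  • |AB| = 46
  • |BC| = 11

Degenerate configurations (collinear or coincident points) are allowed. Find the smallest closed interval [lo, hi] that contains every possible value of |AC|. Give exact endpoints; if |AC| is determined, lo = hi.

|AB| ∈ {46}
|BC| ∈ {11}
|AC| ∈ [35, 57]

|AC| ∈ [35, 57]  (≈ [35.0000, 57.0000])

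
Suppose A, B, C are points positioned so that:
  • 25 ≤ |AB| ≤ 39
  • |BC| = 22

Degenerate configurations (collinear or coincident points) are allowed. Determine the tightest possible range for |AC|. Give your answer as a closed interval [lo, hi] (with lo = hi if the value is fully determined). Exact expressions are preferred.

|AB| ∈ [25, 39]
|BC| ∈ {22}
|AC| ∈ [3, 61]

|AC| ∈ [3, 61]  (≈ [3.0000, 61.0000])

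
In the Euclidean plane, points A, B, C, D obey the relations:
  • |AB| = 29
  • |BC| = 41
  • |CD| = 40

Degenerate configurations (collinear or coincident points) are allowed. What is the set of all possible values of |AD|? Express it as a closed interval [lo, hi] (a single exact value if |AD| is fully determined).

|AB| ∈ {29}
|BC| ∈ {41}
|CD| ∈ {40}
|AC| ∈ [12, 70]
|BD| ∈ [1, 81]
|AD| ∈ [0, 110]

|AD| ∈ [0, 110]  (≈ [0.0000, 110.0000])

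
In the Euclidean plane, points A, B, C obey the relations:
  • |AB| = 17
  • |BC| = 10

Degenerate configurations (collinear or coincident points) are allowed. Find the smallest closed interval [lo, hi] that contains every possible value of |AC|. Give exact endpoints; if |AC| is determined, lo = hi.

|AC| ∈ [7, 27]  (≈ [7.0000, 27.0000])

|AB| ∈ {17}
|BC| ∈ {10}
|AC| ∈ [7, 27]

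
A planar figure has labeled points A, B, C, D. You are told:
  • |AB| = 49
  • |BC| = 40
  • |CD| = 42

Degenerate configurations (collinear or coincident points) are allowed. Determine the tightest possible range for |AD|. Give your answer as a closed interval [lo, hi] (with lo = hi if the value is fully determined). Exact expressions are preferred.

|AB| ∈ {49}
|BC| ∈ {40}
|CD| ∈ {42}
|AC| ∈ [9, 89]
|BD| ∈ [2, 82]
|AD| ∈ [0, 131]

|AD| ∈ [0, 131]  (≈ [0.0000, 131.0000])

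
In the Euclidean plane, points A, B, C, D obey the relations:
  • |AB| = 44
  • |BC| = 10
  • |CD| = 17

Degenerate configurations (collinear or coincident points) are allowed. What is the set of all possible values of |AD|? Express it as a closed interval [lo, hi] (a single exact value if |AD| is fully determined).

|AB| ∈ {44}
|BC| ∈ {10}
|CD| ∈ {17}
|AC| ∈ [34, 54]
|BD| ∈ [7, 27]
|AD| ∈ [17, 71]

|AD| ∈ [17, 71]  (≈ [17.0000, 71.0000])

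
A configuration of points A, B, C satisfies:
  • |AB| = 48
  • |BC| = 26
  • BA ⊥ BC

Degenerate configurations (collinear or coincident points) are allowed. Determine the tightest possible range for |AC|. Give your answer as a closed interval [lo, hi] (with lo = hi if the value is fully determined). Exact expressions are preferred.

|AC| = 2·√(745)  (≈ 54.5894)

|AB| ∈ {48}
|BC| ∈ {26}
|AC| ∈ {2·√(745)}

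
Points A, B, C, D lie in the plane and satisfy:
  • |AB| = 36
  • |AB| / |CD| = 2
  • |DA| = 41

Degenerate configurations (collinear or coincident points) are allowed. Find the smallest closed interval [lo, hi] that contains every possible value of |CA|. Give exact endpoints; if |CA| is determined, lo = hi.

|CA| ∈ [23, 59]  (≈ [23.0000, 59.0000])

|AB| ∈ {36}
|AD| ∈ {41}
|CD| ∈ {18}
|BD| ∈ [5, 77]
|AC| ∈ [23, 59]
|BC| ∈ [0, 95]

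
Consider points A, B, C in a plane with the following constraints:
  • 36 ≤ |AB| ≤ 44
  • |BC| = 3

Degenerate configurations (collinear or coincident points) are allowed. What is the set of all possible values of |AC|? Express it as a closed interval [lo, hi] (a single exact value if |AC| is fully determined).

|AB| ∈ [36, 44]
|BC| ∈ {3}
|AC| ∈ [33, 47]

|AC| ∈ [33, 47]  (≈ [33.0000, 47.0000])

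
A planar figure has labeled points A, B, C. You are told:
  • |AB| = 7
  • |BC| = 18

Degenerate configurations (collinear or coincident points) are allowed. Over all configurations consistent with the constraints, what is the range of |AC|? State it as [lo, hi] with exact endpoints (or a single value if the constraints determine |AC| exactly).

|AB| ∈ {7}
|BC| ∈ {18}
|AC| ∈ [11, 25]

|AC| ∈ [11, 25]  (≈ [11.0000, 25.0000])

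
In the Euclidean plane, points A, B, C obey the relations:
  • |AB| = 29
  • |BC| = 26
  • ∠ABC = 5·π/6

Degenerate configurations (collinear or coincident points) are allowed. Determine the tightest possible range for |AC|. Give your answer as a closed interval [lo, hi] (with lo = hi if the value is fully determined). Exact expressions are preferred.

|AC| = √(754·√(3) + 1517)  (≈ 53.1316)

|AB| ∈ {29}
|BC| ∈ {26}
|AC| ∈ {√(754·√(3) + 1517)}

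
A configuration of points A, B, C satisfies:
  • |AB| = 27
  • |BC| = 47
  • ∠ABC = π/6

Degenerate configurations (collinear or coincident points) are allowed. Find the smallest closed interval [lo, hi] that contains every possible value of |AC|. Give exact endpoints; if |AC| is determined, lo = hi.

|AC| = √(2938 - 1269·√(3))  (≈ 27.2034)

|AB| ∈ {27}
|BC| ∈ {47}
|AC| ∈ {√(2938 - 1269·√(3))}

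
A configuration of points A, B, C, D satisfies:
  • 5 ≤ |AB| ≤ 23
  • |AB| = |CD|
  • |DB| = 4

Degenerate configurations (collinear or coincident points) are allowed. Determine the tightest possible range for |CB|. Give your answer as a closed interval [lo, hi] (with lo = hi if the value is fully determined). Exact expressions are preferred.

|AB| ∈ [5, 23]
|BD| ∈ {4}
|CD| ∈ [5, 23]
|AD| ∈ [1, 27]
|BC| ∈ [1, 27]
|AC| ∈ [0, 50]

|CB| ∈ [1, 27]  (≈ [1.0000, 27.0000])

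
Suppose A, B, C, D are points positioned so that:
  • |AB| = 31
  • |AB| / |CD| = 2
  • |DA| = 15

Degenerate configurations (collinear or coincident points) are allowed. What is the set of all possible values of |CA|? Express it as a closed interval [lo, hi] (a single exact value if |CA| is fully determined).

|AB| ∈ {31}
|AD| ∈ {15}
|CD| ∈ {31/2}
|BD| ∈ [16, 46]
|AC| ∈ [1/2, 61/2]
|BC| ∈ [1/2, 123/2]

|CA| ∈ [1/2, 61/2]  (≈ [0.5000, 30.5000])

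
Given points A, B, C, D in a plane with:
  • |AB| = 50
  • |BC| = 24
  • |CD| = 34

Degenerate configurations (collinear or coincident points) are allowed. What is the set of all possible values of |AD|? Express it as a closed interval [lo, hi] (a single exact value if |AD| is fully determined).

|AB| ∈ {50}
|BC| ∈ {24}
|CD| ∈ {34}
|AC| ∈ [26, 74]
|BD| ∈ [10, 58]
|AD| ∈ [0, 108]

|AD| ∈ [0, 108]  (≈ [0.0000, 108.0000])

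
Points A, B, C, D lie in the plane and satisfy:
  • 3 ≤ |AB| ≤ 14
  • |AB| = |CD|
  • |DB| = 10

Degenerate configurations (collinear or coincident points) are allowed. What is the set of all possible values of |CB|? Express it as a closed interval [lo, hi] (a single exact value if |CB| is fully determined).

|CB| ∈ [0, 24]  (≈ [0.0000, 24.0000])

|AB| ∈ [3, 14]
|BD| ∈ {10}
|CD| ∈ [3, 14]
|AD| ∈ [0, 24]
|BC| ∈ [0, 24]
|AC| ∈ [0, 38]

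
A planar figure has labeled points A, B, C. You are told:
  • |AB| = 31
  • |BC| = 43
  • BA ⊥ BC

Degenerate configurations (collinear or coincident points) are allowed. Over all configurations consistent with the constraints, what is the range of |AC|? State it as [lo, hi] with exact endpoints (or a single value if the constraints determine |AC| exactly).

|AB| ∈ {31}
|BC| ∈ {43}
|AC| ∈ {√(2810)}

|AC| = √(2810)  (≈ 53.0094)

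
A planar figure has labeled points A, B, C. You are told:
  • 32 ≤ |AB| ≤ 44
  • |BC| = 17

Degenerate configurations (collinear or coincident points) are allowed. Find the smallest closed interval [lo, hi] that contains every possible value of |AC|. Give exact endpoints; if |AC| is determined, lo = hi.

|AB| ∈ [32, 44]
|BC| ∈ {17}
|AC| ∈ [15, 61]

|AC| ∈ [15, 61]  (≈ [15.0000, 61.0000])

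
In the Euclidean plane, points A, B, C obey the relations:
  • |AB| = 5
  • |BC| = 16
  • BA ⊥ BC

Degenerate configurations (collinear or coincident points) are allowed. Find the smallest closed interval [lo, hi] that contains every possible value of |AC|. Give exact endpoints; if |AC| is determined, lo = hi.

|AC| = √(281)  (≈ 16.7631)

|AB| ∈ {5}
|BC| ∈ {16}
|AC| ∈ {√(281)}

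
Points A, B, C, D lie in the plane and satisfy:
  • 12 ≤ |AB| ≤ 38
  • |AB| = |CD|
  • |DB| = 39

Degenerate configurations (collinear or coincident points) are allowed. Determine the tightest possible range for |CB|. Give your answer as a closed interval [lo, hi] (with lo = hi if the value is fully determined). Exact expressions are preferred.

|CB| ∈ [1, 77]  (≈ [1.0000, 77.0000])

|AB| ∈ [12, 38]
|BD| ∈ {39}
|CD| ∈ [12, 38]
|AD| ∈ [1, 77]
|BC| ∈ [1, 77]
|AC| ∈ [0, 115]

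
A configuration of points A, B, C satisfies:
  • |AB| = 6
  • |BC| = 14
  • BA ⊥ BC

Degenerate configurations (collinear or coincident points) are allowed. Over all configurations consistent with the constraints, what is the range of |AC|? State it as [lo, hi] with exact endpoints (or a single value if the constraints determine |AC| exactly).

|AB| ∈ {6}
|BC| ∈ {14}
|AC| ∈ {2·√(58)}

|AC| = 2·√(58)  (≈ 15.2315)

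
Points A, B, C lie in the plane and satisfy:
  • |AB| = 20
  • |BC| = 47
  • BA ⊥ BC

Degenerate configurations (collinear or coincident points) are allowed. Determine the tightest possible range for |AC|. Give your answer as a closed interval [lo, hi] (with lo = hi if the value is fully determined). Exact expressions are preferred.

|AC| = √(2609)  (≈ 51.0784)

|AB| ∈ {20}
|BC| ∈ {47}
|AC| ∈ {√(2609)}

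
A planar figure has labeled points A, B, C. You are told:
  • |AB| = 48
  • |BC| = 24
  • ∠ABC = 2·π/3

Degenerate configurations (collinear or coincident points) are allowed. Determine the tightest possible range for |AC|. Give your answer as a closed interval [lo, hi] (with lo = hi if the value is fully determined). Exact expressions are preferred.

|AB| ∈ {48}
|BC| ∈ {24}
|AC| ∈ {24·√(7)}

|AC| = 24·√(7)  (≈ 63.4980)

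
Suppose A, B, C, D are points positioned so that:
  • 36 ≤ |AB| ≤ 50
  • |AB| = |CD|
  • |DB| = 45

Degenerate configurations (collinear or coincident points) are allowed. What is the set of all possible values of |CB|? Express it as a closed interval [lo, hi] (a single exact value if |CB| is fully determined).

|AB| ∈ [36, 50]
|BD| ∈ {45}
|CD| ∈ [36, 50]
|AD| ∈ [0, 95]
|BC| ∈ [0, 95]
|AC| ∈ [0, 145]

|CB| ∈ [0, 95]  (≈ [0.0000, 95.0000])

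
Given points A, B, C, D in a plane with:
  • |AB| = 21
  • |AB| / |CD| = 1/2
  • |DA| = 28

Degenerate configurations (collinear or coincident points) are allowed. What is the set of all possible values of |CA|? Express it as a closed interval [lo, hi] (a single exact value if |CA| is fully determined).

|CA| ∈ [14, 70]  (≈ [14.0000, 70.0000])

|AB| ∈ {21}
|AD| ∈ {28}
|CD| ∈ {42}
|BD| ∈ [7, 49]
|AC| ∈ [14, 70]
|BC| ∈ [0, 91]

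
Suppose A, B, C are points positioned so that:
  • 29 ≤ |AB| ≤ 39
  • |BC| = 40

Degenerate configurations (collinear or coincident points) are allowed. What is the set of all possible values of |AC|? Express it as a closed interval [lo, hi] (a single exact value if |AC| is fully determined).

|AB| ∈ [29, 39]
|BC| ∈ {40}
|AC| ∈ [1, 79]

|AC| ∈ [1, 79]  (≈ [1.0000, 79.0000])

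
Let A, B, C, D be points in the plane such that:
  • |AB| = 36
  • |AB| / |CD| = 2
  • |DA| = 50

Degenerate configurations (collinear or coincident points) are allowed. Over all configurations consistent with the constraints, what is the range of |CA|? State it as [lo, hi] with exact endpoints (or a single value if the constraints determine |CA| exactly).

|AB| ∈ {36}
|AD| ∈ {50}
|CD| ∈ {18}
|BD| ∈ [14, 86]
|AC| ∈ [32, 68]
|BC| ∈ [0, 104]

|CA| ∈ [32, 68]  (≈ [32.0000, 68.0000])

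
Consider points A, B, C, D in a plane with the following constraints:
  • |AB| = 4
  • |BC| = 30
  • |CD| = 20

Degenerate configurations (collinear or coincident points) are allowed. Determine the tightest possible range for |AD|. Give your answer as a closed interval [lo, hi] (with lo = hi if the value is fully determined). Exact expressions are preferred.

|AB| ∈ {4}
|BC| ∈ {30}
|CD| ∈ {20}
|AC| ∈ [26, 34]
|BD| ∈ [10, 50]
|AD| ∈ [6, 54]

|AD| ∈ [6, 54]  (≈ [6.0000, 54.0000])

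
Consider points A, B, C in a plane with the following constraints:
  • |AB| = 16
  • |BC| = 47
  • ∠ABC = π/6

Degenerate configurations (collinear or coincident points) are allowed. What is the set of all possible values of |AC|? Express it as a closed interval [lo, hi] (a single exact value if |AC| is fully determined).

|AB| ∈ {16}
|BC| ∈ {47}
|AC| ∈ {√(2465 - 752·√(3))}

|AC| = √(2465 - 752·√(3))  (≈ 34.0954)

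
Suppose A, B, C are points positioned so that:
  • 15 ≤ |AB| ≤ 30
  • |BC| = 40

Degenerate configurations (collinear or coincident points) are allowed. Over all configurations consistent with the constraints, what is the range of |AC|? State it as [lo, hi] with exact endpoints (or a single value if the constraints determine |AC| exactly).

|AC| ∈ [10, 70]  (≈ [10.0000, 70.0000])

|AB| ∈ [15, 30]
|BC| ∈ {40}
|AC| ∈ [10, 70]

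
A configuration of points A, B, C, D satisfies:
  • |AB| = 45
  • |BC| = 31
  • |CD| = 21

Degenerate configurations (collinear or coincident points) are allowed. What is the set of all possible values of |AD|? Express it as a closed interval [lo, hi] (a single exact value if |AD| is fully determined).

|AB| ∈ {45}
|BC| ∈ {31}
|CD| ∈ {21}
|AC| ∈ [14, 76]
|BD| ∈ [10, 52]
|AD| ∈ [0, 97]

|AD| ∈ [0, 97]  (≈ [0.0000, 97.0000])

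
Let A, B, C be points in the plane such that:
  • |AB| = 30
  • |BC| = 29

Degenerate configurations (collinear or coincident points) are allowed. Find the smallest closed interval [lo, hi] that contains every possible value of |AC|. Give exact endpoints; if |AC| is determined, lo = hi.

|AB| ∈ {30}
|BC| ∈ {29}
|AC| ∈ [1, 59]

|AC| ∈ [1, 59]  (≈ [1.0000, 59.0000])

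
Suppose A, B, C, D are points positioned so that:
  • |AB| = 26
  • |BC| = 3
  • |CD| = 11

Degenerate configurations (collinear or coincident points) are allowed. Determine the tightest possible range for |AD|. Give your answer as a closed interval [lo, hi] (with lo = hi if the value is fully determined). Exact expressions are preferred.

|AB| ∈ {26}
|BC| ∈ {3}
|CD| ∈ {11}
|AC| ∈ [23, 29]
|BD| ∈ [8, 14]
|AD| ∈ [12, 40]

|AD| ∈ [12, 40]  (≈ [12.0000, 40.0000])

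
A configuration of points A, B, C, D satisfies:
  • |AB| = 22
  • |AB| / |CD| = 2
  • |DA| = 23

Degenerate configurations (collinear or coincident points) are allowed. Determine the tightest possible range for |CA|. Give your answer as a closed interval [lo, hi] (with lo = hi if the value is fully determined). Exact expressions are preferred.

|CA| ∈ [12, 34]  (≈ [12.0000, 34.0000])

|AB| ∈ {22}
|AD| ∈ {23}
|CD| ∈ {11}
|BD| ∈ [1, 45]
|AC| ∈ [12, 34]
|BC| ∈ [0, 56]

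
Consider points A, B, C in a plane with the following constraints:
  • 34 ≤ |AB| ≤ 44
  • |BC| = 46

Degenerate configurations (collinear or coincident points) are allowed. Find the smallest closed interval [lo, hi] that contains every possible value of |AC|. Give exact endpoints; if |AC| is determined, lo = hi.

|AC| ∈ [2, 90]  (≈ [2.0000, 90.0000])

|AB| ∈ [34, 44]
|BC| ∈ {46}
|AC| ∈ [2, 90]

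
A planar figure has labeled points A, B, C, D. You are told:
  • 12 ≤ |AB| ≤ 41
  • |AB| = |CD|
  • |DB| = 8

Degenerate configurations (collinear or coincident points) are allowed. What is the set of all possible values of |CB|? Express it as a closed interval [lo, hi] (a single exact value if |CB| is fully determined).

|CB| ∈ [4, 49]  (≈ [4.0000, 49.0000])

|AB| ∈ [12, 41]
|BD| ∈ {8}
|CD| ∈ [12, 41]
|AD| ∈ [4, 49]
|BC| ∈ [4, 49]
|AC| ∈ [0, 90]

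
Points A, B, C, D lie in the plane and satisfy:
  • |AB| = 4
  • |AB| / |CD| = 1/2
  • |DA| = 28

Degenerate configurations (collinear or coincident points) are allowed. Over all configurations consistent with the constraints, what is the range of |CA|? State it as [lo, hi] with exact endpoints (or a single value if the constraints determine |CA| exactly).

|AB| ∈ {4}
|AD| ∈ {28}
|CD| ∈ {8}
|BD| ∈ [24, 32]
|AC| ∈ [20, 36]
|BC| ∈ [16, 40]

|CA| ∈ [20, 36]  (≈ [20.0000, 36.0000])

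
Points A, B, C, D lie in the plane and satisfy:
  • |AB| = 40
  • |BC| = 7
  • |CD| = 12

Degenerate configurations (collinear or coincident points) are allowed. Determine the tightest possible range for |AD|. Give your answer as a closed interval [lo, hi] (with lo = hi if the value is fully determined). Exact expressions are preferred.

|AD| ∈ [21, 59]  (≈ [21.0000, 59.0000])

|AB| ∈ {40}
|BC| ∈ {7}
|CD| ∈ {12}
|AC| ∈ [33, 47]
|BD| ∈ [5, 19]
|AD| ∈ [21, 59]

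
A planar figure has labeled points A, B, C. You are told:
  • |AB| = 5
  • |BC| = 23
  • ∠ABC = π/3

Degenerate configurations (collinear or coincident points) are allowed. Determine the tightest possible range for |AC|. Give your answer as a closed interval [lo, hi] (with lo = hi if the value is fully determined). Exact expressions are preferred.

|AC| = √(439)  (≈ 20.9523)

|AB| ∈ {5}
|BC| ∈ {23}
|AC| ∈ {√(439)}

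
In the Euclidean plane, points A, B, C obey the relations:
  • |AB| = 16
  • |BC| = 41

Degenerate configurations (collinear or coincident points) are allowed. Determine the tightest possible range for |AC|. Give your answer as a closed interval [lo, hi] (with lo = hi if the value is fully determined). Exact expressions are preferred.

|AB| ∈ {16}
|BC| ∈ {41}
|AC| ∈ [25, 57]

|AC| ∈ [25, 57]  (≈ [25.0000, 57.0000])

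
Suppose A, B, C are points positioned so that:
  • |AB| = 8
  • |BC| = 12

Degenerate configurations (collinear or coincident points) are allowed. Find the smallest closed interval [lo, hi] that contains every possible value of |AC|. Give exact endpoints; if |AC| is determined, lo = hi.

|AB| ∈ {8}
|BC| ∈ {12}
|AC| ∈ [4, 20]

|AC| ∈ [4, 20]  (≈ [4.0000, 20.0000])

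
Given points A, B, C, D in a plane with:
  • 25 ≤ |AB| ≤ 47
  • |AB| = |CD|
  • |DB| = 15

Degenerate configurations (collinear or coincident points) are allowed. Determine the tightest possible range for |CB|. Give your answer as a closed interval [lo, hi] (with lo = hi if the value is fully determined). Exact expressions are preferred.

|CB| ∈ [10, 62]  (≈ [10.0000, 62.0000])

|AB| ∈ [25, 47]
|BD| ∈ {15}
|CD| ∈ [25, 47]
|AD| ∈ [10, 62]
|BC| ∈ [10, 62]
|AC| ∈ [0, 109]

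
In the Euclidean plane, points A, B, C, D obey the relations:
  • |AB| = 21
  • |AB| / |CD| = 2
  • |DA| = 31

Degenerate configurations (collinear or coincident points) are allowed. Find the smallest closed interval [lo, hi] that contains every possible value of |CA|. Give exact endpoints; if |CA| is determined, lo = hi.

|AB| ∈ {21}
|AD| ∈ {31}
|CD| ∈ {21/2}
|BD| ∈ [10, 52]
|AC| ∈ [41/2, 83/2]
|BC| ∈ [0, 125/2]

|CA| ∈ [41/2, 83/2]  (≈ [20.5000, 41.5000])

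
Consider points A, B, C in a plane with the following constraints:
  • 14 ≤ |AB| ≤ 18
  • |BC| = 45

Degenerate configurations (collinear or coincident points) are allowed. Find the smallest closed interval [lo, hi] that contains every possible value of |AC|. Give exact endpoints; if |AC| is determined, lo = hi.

|AB| ∈ [14, 18]
|BC| ∈ {45}
|AC| ∈ [27, 63]

|AC| ∈ [27, 63]  (≈ [27.0000, 63.0000])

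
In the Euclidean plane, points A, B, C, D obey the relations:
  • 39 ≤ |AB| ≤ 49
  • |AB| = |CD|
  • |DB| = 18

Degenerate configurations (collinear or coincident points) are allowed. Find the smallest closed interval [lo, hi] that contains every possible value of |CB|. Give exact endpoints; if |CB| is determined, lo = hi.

|AB| ∈ [39, 49]
|BD| ∈ {18}
|CD| ∈ [39, 49]
|AD| ∈ [21, 67]
|BC| ∈ [21, 67]
|AC| ∈ [0, 116]

|CB| ∈ [21, 67]  (≈ [21.0000, 67.0000])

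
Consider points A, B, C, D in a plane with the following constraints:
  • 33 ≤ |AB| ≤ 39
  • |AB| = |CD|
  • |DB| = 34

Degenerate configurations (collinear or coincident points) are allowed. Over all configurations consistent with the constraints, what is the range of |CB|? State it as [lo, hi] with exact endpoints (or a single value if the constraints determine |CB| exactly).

|AB| ∈ [33, 39]
|BD| ∈ {34}
|CD| ∈ [33, 39]
|AD| ∈ [0, 73]
|BC| ∈ [0, 73]
|AC| ∈ [0, 112]

|CB| ∈ [0, 73]  (≈ [0.0000, 73.0000])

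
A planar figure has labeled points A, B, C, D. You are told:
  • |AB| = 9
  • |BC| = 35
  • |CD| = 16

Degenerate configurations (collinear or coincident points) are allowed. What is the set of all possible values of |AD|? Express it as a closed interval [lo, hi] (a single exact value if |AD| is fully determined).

|AB| ∈ {9}
|BC| ∈ {35}
|CD| ∈ {16}
|AC| ∈ [26, 44]
|BD| ∈ [19, 51]
|AD| ∈ [10, 60]

|AD| ∈ [10, 60]  (≈ [10.0000, 60.0000])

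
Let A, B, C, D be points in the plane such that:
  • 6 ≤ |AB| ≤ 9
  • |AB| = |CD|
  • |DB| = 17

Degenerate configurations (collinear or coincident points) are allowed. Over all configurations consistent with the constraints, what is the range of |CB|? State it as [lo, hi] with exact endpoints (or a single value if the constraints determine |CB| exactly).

|CB| ∈ [8, 26]  (≈ [8.0000, 26.0000])

|AB| ∈ [6, 9]
|BD| ∈ {17}
|CD| ∈ [6, 9]
|AD| ∈ [8, 26]
|BC| ∈ [8, 26]
|AC| ∈ [0, 35]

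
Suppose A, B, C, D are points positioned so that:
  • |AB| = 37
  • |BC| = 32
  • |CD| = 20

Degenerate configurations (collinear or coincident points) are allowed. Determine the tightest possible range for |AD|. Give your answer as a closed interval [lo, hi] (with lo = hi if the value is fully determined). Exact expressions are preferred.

|AB| ∈ {37}
|BC| ∈ {32}
|CD| ∈ {20}
|AC| ∈ [5, 69]
|BD| ∈ [12, 52]
|AD| ∈ [0, 89]

|AD| ∈ [0, 89]  (≈ [0.0000, 89.0000])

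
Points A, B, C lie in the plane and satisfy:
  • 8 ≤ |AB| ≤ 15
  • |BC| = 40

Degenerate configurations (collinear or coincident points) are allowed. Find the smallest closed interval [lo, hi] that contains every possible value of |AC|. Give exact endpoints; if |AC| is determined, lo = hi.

|AC| ∈ [25, 55]  (≈ [25.0000, 55.0000])

|AB| ∈ [8, 15]
|BC| ∈ {40}
|AC| ∈ [25, 55]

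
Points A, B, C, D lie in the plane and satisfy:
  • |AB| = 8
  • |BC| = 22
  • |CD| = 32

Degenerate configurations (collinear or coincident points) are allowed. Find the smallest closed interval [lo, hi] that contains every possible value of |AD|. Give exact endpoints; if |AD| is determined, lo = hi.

|AD| ∈ [2, 62]  (≈ [2.0000, 62.0000])

|AB| ∈ {8}
|BC| ∈ {22}
|CD| ∈ {32}
|AC| ∈ [14, 30]
|BD| ∈ [10, 54]
|AD| ∈ [2, 62]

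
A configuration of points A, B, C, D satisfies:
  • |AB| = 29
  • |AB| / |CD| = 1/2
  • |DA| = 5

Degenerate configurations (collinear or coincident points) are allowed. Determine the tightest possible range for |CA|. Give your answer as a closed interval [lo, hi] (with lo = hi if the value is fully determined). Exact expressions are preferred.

|CA| ∈ [53, 63]  (≈ [53.0000, 63.0000])

|AB| ∈ {29}
|AD| ∈ {5}
|CD| ∈ {58}
|BD| ∈ [24, 34]
|AC| ∈ [53, 63]
|BC| ∈ [24, 92]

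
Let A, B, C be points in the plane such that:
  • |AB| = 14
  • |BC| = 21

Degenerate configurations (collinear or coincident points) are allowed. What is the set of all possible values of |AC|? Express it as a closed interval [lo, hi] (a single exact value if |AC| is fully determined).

|AB| ∈ {14}
|BC| ∈ {21}
|AC| ∈ [7, 35]

|AC| ∈ [7, 35]  (≈ [7.0000, 35.0000])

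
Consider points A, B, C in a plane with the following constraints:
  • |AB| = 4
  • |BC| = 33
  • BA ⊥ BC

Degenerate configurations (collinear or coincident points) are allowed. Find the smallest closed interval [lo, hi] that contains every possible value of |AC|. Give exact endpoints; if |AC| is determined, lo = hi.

|AC| = √(1105)  (≈ 33.2415)

|AB| ∈ {4}
|BC| ∈ {33}
|AC| ∈ {√(1105)}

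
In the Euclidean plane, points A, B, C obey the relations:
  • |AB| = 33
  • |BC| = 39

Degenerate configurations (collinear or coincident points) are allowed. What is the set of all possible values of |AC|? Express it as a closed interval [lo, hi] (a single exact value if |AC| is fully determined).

|AB| ∈ {33}
|BC| ∈ {39}
|AC| ∈ [6, 72]

|AC| ∈ [6, 72]  (≈ [6.0000, 72.0000])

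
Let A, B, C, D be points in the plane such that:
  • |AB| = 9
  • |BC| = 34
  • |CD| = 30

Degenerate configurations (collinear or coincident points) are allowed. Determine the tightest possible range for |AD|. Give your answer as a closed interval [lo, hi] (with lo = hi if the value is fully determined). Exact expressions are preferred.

|AD| ∈ [0, 73]  (≈ [0.0000, 73.0000])

|AB| ∈ {9}
|BC| ∈ {34}
|CD| ∈ {30}
|AC| ∈ [25, 43]
|BD| ∈ [4, 64]
|AD| ∈ [0, 73]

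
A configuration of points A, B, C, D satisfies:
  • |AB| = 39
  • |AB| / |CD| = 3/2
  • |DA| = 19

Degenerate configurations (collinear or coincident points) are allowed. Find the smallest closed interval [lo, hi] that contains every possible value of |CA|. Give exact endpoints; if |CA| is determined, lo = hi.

|CA| ∈ [7, 45]  (≈ [7.0000, 45.0000])

|AB| ∈ {39}
|AD| ∈ {19}
|CD| ∈ {26}
|BD| ∈ [20, 58]
|AC| ∈ [7, 45]
|BC| ∈ [0, 84]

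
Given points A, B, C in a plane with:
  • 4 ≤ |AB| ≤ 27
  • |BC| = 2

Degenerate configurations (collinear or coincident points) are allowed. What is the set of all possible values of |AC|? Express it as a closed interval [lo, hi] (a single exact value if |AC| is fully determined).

|AB| ∈ [4, 27]
|BC| ∈ {2}
|AC| ∈ [2, 29]

|AC| ∈ [2, 29]  (≈ [2.0000, 29.0000])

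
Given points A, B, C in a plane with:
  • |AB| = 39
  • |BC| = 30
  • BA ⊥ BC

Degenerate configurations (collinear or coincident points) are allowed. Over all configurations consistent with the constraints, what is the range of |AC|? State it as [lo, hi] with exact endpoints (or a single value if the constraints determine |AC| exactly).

|AC| = 3·√(269)  (≈ 49.2037)

|AB| ∈ {39}
|BC| ∈ {30}
|AC| ∈ {3·√(269)}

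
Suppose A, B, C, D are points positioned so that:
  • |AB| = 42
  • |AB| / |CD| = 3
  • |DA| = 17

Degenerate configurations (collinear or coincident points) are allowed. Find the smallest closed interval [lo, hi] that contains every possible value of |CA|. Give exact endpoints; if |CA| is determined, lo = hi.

|CA| ∈ [3, 31]  (≈ [3.0000, 31.0000])

|AB| ∈ {42}
|AD| ∈ {17}
|CD| ∈ {14}
|BD| ∈ [25, 59]
|AC| ∈ [3, 31]
|BC| ∈ [11, 73]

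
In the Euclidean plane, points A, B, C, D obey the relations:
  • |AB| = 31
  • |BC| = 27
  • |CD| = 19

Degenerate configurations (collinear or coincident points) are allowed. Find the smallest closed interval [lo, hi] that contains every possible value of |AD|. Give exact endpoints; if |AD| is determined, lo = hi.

|AD| ∈ [0, 77]  (≈ [0.0000, 77.0000])

|AB| ∈ {31}
|BC| ∈ {27}
|CD| ∈ {19}
|AC| ∈ [4, 58]
|BD| ∈ [8, 46]
|AD| ∈ [0, 77]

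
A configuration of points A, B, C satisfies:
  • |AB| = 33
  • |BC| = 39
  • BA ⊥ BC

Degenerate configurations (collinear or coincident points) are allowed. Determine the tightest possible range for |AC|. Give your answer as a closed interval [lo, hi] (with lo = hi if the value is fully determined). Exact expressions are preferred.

|AC| = 3·√(290)  (≈ 51.0882)

|AB| ∈ {33}
|BC| ∈ {39}
|AC| ∈ {3·√(290)}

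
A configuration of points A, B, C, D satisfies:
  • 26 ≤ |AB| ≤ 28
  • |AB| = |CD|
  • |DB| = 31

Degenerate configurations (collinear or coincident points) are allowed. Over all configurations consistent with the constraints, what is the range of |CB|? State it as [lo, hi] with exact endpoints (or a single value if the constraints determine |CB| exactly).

|AB| ∈ [26, 28]
|BD| ∈ {31}
|CD| ∈ [26, 28]
|AD| ∈ [3, 59]
|BC| ∈ [3, 59]
|AC| ∈ [0, 87]

|CB| ∈ [3, 59]  (≈ [3.0000, 59.0000])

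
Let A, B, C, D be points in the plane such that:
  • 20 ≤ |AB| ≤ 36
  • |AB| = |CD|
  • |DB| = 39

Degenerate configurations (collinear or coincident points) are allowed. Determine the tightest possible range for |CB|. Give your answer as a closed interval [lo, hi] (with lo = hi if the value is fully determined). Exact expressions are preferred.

|CB| ∈ [3, 75]  (≈ [3.0000, 75.0000])

|AB| ∈ [20, 36]
|BD| ∈ {39}
|CD| ∈ [20, 36]
|AD| ∈ [3, 75]
|BC| ∈ [3, 75]
|AC| ∈ [0, 111]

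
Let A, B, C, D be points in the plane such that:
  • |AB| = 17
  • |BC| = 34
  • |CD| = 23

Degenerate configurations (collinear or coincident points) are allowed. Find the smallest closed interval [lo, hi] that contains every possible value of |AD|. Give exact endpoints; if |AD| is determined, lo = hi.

|AD| ∈ [0, 74]  (≈ [0.0000, 74.0000])

|AB| ∈ {17}
|BC| ∈ {34}
|CD| ∈ {23}
|AC| ∈ [17, 51]
|BD| ∈ [11, 57]
|AD| ∈ [0, 74]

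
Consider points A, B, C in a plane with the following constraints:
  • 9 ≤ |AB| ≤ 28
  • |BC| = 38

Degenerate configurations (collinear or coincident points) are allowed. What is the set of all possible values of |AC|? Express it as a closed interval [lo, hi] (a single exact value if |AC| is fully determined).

|AB| ∈ [9, 28]
|BC| ∈ {38}
|AC| ∈ [10, 66]

|AC| ∈ [10, 66]  (≈ [10.0000, 66.0000])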